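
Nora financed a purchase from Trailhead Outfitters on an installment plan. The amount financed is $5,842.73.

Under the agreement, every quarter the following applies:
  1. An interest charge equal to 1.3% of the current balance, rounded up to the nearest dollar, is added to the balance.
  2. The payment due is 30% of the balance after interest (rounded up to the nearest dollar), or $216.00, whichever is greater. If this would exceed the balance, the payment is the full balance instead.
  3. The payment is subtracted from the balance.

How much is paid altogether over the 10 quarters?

# | Opening | Interest | Payment | End bal
1 | $5,842.73 | $76.00 | $1,776.00 | $4,142.73
2 | $4,142.73 | $54.00 | $1,260.00 | $2,936.73
3 | $2,936.73 | $39.00 | $893.00 | $2,082.73
4 | $2,082.73 | $28.00 | $634.00 | $1,476.73
5 | $1,476.73 | $20.00 | $450.00 | $1,046.73
6 | $1,046.73 | $14.00 | $319.00 | $741.73
7 | $741.73 | $10.00 | $226.00 | $525.73
8 | $525.73 | $7.00 | $216.00 | $316.73
9 | $316.73 | $5.00 | $216.00 | $105.73
10 | $105.73 | $2.00 | $107.73 | $0.00
Total paid: $6,097.73

$6,097.73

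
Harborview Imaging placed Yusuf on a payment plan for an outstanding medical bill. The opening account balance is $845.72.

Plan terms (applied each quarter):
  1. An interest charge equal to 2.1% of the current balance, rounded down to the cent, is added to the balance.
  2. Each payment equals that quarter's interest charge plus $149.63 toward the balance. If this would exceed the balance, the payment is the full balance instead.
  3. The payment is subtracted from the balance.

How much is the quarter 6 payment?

$99.61

# | Opening | Interest | Payment | End bal
1 | $845.72 | $17.76 | $167.39 | $696.09
2 | $696.09 | $14.61 | $164.24 | $546.46
3 | $546.46 | $11.47 | $161.10 | $396.83
4 | $396.83 | $8.33 | $157.96 | $247.20
5 | $247.20 | $5.19 | $154.82 | $97.57
6 | $97.57 | $2.04 | $99.61 | $0.00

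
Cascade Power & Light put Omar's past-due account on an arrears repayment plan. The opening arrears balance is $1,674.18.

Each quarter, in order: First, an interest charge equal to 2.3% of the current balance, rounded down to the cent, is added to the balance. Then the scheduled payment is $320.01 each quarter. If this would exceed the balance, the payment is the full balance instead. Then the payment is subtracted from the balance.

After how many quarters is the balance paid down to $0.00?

Quarter 1: opening $1,674.18; interest $38.50 → $1,712.68; payment $320.01; balance $1,392.67
Quarter 2: opening $1,392.67; interest $32.03 → $1,424.70; payment $320.01; balance $1,104.69
Quarter 3: opening $1,104.69; interest $25.40 → $1,130.09; payment $320.01; balance $810.08
Quarter 4: opening $810.08; interest $18.63 → $828.71; payment $320.01; balance $508.70
Quarter 5: opening $508.70; interest $11.70 → $520.40; payment $320.01; balance $200.39
Quarter 6: opening $200.39; interest $4.60 → $204.99; payment $204.99; balance $0.00
Balance reaches $0.00 in quarter 6.

6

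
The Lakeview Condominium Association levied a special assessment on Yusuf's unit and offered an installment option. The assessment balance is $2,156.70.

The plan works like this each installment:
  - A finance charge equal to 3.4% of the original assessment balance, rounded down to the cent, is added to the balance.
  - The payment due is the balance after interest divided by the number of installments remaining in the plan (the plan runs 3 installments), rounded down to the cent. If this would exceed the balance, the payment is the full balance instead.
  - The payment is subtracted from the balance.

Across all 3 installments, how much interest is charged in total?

$219.96

Installment 1: opening $2,156.70; interest $73.32 → $2,230.02; payment $743.34; balance $1,486.68
Installment 2: opening $1,486.68; interest $73.32 → $1,560.00; payment $780.00; balance $780.00
Installment 3: opening $780.00; interest $73.32 → $853.32; payment $853.32; balance $0.00
Total interest: $73.32 + $73.32 + $73.32 = $219.96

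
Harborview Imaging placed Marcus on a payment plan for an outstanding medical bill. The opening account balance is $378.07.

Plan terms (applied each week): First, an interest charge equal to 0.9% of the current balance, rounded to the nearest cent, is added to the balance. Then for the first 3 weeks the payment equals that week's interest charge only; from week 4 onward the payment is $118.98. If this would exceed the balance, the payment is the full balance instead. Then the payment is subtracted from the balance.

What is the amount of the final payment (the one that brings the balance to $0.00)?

$28.45

Week 1: $378.07 +$3.40 interest = $381.47; pay $3.40 → $378.07
Week 2: $378.07 +$3.40 interest = $381.47; pay $3.40 → $378.07
Week 3: $378.07 +$3.40 interest = $381.47; pay $3.40 → $378.07
Week 4: $378.07 +$3.40 interest = $381.47; pay $118.98 → $262.49
Week 5: $262.49 +$2.36 interest = $264.85; pay $118.98 → $145.87
Week 6: $145.87 +$1.31 interest = $147.18; pay $118.98 → $28.20
Week 7: $28.20 +$0.25 interest = $28.45; pay $28.45 → $0.00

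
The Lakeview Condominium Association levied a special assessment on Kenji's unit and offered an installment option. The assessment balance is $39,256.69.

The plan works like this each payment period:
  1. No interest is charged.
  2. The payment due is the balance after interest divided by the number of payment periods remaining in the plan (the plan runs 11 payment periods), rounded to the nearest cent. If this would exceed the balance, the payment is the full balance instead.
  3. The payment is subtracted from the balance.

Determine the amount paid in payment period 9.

$3,568.79

Payment period 1: opening $39,256.69; payment $3,568.79; balance $35,687.90
Payment period 2: opening $35,687.90; payment $3,568.79; balance $32,119.11
Payment period 3: opening $32,119.11; payment $3,568.79; balance $28,550.32
Payment period 4: opening $28,550.32; payment $3,568.79; balance $24,981.53
Payment period 5: opening $24,981.53; payment $3,568.79; balance $21,412.74
Payment period 6: opening $21,412.74; payment $3,568.79; balance $17,843.95
Payment period 7: opening $17,843.95; payment $3,568.79; balance $14,275.16
Payment period 8: opening $14,275.16; payment $3,568.79; balance $10,706.37
Payment period 9: opening $10,706.37; payment $3,568.79; balance $7,137.58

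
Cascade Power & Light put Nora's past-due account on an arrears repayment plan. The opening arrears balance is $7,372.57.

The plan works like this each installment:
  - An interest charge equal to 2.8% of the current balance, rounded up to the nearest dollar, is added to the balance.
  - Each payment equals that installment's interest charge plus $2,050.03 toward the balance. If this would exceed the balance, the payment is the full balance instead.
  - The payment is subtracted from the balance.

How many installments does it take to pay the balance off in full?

Installment 1: $7,372.57 +$207.00 interest = $7,579.57; pay $2,257.03 → $5,322.54
Installment 2: $5,322.54 +$150.00 interest = $5,472.54; pay $2,200.03 → $3,272.51
Installment 3: $3,272.51 +$92.00 interest = $3,364.51; pay $2,142.03 → $1,222.48
Installment 4: $1,222.48 +$35.00 interest = $1,257.48; pay $1,257.48 → $0.00
Balance reaches $0.00 in installment 4.

4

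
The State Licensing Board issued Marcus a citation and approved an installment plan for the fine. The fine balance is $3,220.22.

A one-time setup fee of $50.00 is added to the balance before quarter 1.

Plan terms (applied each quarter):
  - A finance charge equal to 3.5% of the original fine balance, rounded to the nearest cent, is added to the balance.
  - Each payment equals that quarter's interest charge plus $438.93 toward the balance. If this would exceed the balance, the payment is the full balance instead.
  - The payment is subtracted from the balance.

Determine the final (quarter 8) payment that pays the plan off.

$310.42

Quarter 1: opening $3,270.22; interest $112.71 → $3,382.93; payment $551.64; balance $2,831.29
Quarter 2: opening $2,831.29; interest $112.71 → $2,944.00; payment $551.64; balance $2,392.36
Quarter 3: opening $2,392.36; interest $112.71 → $2,505.07; payment $551.64; balance $1,953.43
Quarter 4: opening $1,953.43; interest $112.71 → $2,066.14; payment $551.64; balance $1,514.50
Quarter 5: opening $1,514.50; interest $112.71 → $1,627.21; payment $551.64; balance $1,075.57
Quarter 6: opening $1,075.57; interest $112.71 → $1,188.28; payment $551.64; balance $636.64
Quarter 7: opening $636.64; interest $112.71 → $749.35; payment $551.64; balance $197.71
Quarter 8: opening $197.71; interest $112.71 → $310.42; payment $310.42; balance $0.00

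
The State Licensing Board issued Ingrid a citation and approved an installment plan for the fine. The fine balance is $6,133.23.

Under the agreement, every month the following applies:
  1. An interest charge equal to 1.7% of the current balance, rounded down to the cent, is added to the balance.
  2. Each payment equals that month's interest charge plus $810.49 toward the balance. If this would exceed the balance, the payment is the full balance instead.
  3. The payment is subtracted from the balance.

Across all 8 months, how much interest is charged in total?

Month 1: opening $6,133.23; interest $104.26 → $6,237.49; payment $914.75; balance $5,322.74
Month 2: opening $5,322.74; interest $90.48 → $5,413.22; payment $900.97; balance $4,512.25
Month 3: opening $4,512.25; interest $76.70 → $4,588.95; payment $887.19; balance $3,701.76
Month 4: opening $3,701.76; interest $62.92 → $3,764.68; payment $873.41; balance $2,891.27
Month 5: opening $2,891.27; interest $49.15 → $2,940.42; payment $859.64; balance $2,080.78
Month 6: opening $2,080.78; interest $35.37 → $2,116.15; payment $845.86; balance $1,270.29
Month 7: opening $1,270.29; interest $21.59 → $1,291.88; payment $832.08; balance $459.80
Month 8: opening $459.80; interest $7.81 → $467.61; payment $467.61; balance $0.00
Total interest: $104.26 + $90.48 + $76.70 + $62.92 + $49.15 + $35.37 + $21.59 + $7.81 = $448.28

$448.28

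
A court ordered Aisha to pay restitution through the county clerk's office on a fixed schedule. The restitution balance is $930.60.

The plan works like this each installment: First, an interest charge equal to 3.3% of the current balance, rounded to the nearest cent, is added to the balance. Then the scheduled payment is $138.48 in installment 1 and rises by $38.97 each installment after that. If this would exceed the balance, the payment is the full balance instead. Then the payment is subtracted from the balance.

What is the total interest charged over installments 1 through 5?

Installment 1: $930.60 +$30.71 interest = $961.31; pay $138.48 → $822.83
Installment 2: $822.83 +$27.15 interest = $849.98; pay $177.45 → $672.53
Installment 3: $672.53 +$22.19 interest = $694.72; pay $216.42 → $478.30
Installment 4: $478.30 +$15.78 interest = $494.08; pay $255.39 → $238.69
Installment 5: $238.69 +$7.88 interest = $246.57; pay $246.57 → $0.00
Total interest: $30.71 + $27.15 + $22.19 + $15.78 + $7.88 = $103.71

$103.71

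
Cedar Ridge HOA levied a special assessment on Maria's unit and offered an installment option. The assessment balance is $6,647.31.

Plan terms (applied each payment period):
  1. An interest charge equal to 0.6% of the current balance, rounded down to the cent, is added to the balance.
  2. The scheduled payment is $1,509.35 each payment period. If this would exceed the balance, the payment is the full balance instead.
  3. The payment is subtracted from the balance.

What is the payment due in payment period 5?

$720.60

Payment period 1: $6,647.31 +$39.88 interest = $6,687.19; pay $1,509.35 → $5,177.84
Payment period 2: $5,177.84 +$31.06 interest = $5,208.90; pay $1,509.35 → $3,699.55
Payment period 3: $3,699.55 +$22.19 interest = $3,721.74; pay $1,509.35 → $2,212.39
Payment period 4: $2,212.39 +$13.27 interest = $2,225.66; pay $1,509.35 → $716.31
Payment period 5: $716.31 +$4.29 interest = $720.60; pay $720.60 → $0.00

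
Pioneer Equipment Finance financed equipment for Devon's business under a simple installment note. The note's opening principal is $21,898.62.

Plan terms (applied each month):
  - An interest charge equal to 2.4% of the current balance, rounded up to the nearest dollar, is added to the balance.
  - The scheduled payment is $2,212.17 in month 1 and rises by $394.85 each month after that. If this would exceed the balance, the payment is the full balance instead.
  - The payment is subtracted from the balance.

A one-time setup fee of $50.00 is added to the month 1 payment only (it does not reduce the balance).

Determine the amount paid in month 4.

$3,396.72

# | Opening | Interest | Payment | Fee | End bal
1 | $21,898.62 | $526.00 | $2,212.17 | $50.00 | $20,212.45
2 | $20,212.45 | $486.00 | $2,607.02 | — | $18,091.43
3 | $18,091.43 | $435.00 | $3,001.87 | — | $15,524.56
4 | $15,524.56 | $373.00 | $3,396.72 | — | $12,500.84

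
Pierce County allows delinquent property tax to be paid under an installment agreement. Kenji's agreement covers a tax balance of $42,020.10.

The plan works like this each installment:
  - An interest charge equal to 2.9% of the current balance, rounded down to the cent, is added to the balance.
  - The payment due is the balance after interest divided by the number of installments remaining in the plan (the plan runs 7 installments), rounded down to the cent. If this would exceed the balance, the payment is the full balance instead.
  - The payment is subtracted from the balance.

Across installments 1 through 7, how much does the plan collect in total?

Installment 1: $42,020.10 +$1,218.58 interest = $43,238.68; pay $6,176.95 → $37,061.73
Installment 2: $37,061.73 +$1,074.79 interest = $38,136.52; pay $6,356.08 → $31,780.44
Installment 3: $31,780.44 +$921.63 interest = $32,702.07; pay $6,540.41 → $26,161.66
Installment 4: $26,161.66 +$758.68 interest = $26,920.34; pay $6,730.08 → $20,190.26
Installment 5: $20,190.26 +$585.51 interest = $20,775.77; pay $6,925.25 → $13,850.52
Installment 6: $13,850.52 +$401.66 interest = $14,252.18; pay $7,126.09 → $7,126.09
Installment 7: $7,126.09 +$206.65 interest = $7,332.74; pay $7,332.74 → $0.00
Total paid: $47,187.60

$47,187.60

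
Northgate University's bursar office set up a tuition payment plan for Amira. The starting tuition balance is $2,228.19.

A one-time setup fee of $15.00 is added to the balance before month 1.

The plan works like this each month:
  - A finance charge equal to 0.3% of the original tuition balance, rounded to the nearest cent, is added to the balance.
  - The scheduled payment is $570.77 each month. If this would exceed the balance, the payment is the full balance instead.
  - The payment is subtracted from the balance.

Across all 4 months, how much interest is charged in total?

# | Opening | Interest | Payment | End bal
1 | $2,243.19 | $6.68 | $570.77 | $1,679.10
2 | $1,679.10 | $6.68 | $570.77 | $1,115.01
3 | $1,115.01 | $6.68 | $570.77 | $550.92
4 | $550.92 | $6.68 | $557.60 | $0.00
Total interest: $6.68 + $6.68 + $6.68 + $6.68 = $26.72

$26.72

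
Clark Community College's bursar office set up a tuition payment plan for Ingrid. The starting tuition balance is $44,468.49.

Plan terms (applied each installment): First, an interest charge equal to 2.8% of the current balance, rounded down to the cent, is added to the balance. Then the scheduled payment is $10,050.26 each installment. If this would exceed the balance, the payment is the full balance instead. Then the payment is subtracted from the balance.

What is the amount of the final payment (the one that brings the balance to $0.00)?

Installment 1: opening $44,468.49; interest $1,245.11 → $45,713.60; payment $10,050.26; balance $35,663.34
Installment 2: opening $35,663.34; interest $998.57 → $36,661.91; payment $10,050.26; balance $26,611.65
Installment 3: opening $26,611.65; interest $745.12 → $27,356.77; payment $10,050.26; balance $17,306.51
Installment 4: opening $17,306.51; interest $484.58 → $17,791.09; payment $10,050.26; balance $7,740.83
Installment 5: opening $7,740.83; interest $216.74 → $7,957.57; payment $7,957.57; balance $0.00

$7,957.57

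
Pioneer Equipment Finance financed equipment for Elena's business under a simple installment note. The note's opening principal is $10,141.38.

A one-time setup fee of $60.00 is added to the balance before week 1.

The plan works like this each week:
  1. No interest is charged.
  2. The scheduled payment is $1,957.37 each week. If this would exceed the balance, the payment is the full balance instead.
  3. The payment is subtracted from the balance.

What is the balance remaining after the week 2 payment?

# | Opening | Payment | End bal
1 | $10,201.38 | $1,957.37 | $8,244.01
2 | $8,244.01 | $1,957.37 | $6,286.64

$6,286.64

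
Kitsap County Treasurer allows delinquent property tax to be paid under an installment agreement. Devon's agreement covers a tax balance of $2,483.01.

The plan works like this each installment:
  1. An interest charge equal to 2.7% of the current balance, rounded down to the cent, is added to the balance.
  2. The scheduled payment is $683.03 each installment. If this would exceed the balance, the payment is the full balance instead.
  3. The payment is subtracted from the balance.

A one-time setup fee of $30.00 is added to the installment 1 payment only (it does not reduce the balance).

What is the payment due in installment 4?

$600.46

Installment 1: opening $2,483.01; interest $67.04 → $2,550.05; payment $683.03 (+ $30.00 fee); balance $1,867.02
Installment 2: opening $1,867.02; interest $50.40 → $1,917.42; payment $683.03; balance $1,234.39
Installment 3: opening $1,234.39; interest $33.32 → $1,267.71; payment $683.03; balance $584.68
Installment 4: opening $584.68; interest $15.78 → $600.46; payment $600.46; balance $0.00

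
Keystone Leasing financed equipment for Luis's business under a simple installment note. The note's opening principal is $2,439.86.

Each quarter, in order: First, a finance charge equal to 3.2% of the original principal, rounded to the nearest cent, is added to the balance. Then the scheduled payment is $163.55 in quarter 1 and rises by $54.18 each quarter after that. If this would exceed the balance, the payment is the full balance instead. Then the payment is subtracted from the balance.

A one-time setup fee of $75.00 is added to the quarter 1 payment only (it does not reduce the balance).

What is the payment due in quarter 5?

$380.27

Quarter 1: $2,439.86 +$78.08 interest = $2,517.94; pay $163.55 (+ $75.00 fee) → $2,354.39
Quarter 2: $2,354.39 +$78.08 interest = $2,432.47; pay $217.73 → $2,214.74
Quarter 3: $2,214.74 +$78.08 interest = $2,292.82; pay $271.91 → $2,020.91
Quarter 4: $2,020.91 +$78.08 interest = $2,098.99; pay $326.09 → $1,772.90
Quarter 5: $1,772.90 +$78.08 interest = $1,850.98; pay $380.27 → $1,470.71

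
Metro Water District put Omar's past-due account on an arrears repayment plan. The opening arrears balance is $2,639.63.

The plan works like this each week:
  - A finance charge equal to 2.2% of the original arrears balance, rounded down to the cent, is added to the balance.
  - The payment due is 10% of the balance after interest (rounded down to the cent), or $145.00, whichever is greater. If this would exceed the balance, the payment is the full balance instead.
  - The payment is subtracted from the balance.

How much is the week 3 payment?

Week 1: $2,639.63 +$58.07 interest = $2,697.70; pay $269.77 → $2,427.93
Week 2: $2,427.93 +$58.07 interest = $2,486.00; pay $248.60 → $2,237.40
Week 3: $2,237.40 +$58.07 interest = $2,295.47; pay $229.54 → $2,065.93

$229.54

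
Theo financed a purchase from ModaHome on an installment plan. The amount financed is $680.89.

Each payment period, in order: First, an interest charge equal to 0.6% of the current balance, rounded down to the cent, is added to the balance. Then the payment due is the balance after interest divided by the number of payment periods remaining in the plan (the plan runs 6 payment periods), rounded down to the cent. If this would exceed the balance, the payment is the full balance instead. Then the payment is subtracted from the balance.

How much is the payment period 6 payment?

Payment period 1: $680.89 +$4.08 interest = $684.97; pay $114.16 → $570.81
Payment period 2: $570.81 +$3.42 interest = $574.23; pay $114.84 → $459.39
Payment period 3: $459.39 +$2.75 interest = $462.14; pay $115.53 → $346.61
Payment period 4: $346.61 +$2.07 interest = $348.68; pay $116.22 → $232.46
Payment period 5: $232.46 +$1.39 interest = $233.85; pay $116.92 → $116.93
Payment period 6: $116.93 +$0.70 interest = $117.63; pay $117.63 → $0.00

$117.63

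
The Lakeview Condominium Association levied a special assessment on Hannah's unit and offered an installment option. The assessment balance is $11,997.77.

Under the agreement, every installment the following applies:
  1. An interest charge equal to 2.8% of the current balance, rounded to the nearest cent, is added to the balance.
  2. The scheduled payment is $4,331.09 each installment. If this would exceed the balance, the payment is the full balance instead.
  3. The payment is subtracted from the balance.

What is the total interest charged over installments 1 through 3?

# | Opening | Interest | Payment | End bal
1 | $11,997.77 | $335.94 | $4,331.09 | $8,002.62
2 | $8,002.62 | $224.07 | $4,331.09 | $3,895.60
3 | $3,895.60 | $109.08 | $4,004.68 | $0.00
Total interest: $335.94 + $224.07 + $109.08 = $669.09

$669.09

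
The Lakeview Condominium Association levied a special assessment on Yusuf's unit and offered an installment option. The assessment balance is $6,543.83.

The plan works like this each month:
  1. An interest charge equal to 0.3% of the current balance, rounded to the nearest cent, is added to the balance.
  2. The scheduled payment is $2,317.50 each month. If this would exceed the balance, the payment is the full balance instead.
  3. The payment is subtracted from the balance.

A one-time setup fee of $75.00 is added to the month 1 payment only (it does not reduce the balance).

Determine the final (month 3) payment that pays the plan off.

Month 1: $6,543.83 +$19.63 interest = $6,563.46; pay $2,317.50 (+ $75.00 fee) → $4,245.96
Month 2: $4,245.96 +$12.74 interest = $4,258.70; pay $2,317.50 → $1,941.20
Month 3: $1,941.20 +$5.82 interest = $1,947.02; pay $1,947.02 → $0.00

$1,947.02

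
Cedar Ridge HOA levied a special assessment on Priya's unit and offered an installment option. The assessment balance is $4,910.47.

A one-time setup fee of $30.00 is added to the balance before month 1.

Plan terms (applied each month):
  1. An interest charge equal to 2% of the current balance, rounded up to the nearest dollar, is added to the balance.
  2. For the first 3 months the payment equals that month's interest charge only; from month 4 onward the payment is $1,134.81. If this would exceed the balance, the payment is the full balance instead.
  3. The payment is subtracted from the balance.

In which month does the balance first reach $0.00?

# | Opening | Interest | Payment | End bal
1 | $4,940.47 | $99.00 | $99.00 | $4,940.47
2 | $4,940.47 | $99.00 | $99.00 | $4,940.47
3 | $4,940.47 | $99.00 | $99.00 | $4,940.47
4 | $4,940.47 | $99.00 | $1,134.81 | $3,904.66
5 | $3,904.66 | $79.00 | $1,134.81 | $2,848.85
6 | $2,848.85 | $57.00 | $1,134.81 | $1,771.04
7 | $1,771.04 | $36.00 | $1,134.81 | $672.23
8 | $672.23 | $14.00 | $686.23 | $0.00
Balance reaches $0.00 in month 8.

8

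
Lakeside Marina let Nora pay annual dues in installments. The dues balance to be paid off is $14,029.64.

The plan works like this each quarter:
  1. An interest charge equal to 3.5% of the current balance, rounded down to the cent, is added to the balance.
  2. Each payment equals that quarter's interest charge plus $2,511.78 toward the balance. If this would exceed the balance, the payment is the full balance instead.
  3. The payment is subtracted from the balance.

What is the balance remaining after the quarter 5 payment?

$1,470.74

Quarter 1: $14,029.64 +$491.03 interest = $14,520.67; pay $3,002.81 → $11,517.86
Quarter 2: $11,517.86 +$403.12 interest = $11,920.98; pay $2,914.90 → $9,006.08
Quarter 3: $9,006.08 +$315.21 interest = $9,321.29; pay $2,826.99 → $6,494.30
Quarter 4: $6,494.30 +$227.30 interest = $6,721.60; pay $2,739.08 → $3,982.52
Quarter 5: $3,982.52 +$139.38 interest = $4,121.90; pay $2,651.16 → $1,470.74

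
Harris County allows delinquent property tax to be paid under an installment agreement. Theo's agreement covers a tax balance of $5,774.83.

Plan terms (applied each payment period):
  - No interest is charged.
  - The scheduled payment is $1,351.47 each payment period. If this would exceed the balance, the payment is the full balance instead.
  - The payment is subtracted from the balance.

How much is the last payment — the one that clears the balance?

Payment period 1: opening $5,774.83; payment $1,351.47; balance $4,423.36
Payment period 2: opening $4,423.36; payment $1,351.47; balance $3,071.89
Payment period 3: opening $3,071.89; payment $1,351.47; balance $1,720.42
Payment period 4: opening $1,720.42; payment $1,351.47; balance $368.95
Payment period 5: opening $368.95; payment $368.95; balance $0.00

$368.95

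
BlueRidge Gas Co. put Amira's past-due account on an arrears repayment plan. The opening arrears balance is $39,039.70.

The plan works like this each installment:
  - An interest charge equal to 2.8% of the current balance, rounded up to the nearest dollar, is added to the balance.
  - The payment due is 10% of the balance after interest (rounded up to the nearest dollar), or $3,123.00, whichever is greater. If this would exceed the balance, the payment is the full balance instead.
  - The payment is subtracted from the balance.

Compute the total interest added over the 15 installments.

# | Opening | Interest | Payment | End bal
1 | $39,039.70 | $1,094.00 | $4,014.00 | $36,119.70
2 | $36,119.70 | $1,012.00 | $3,714.00 | $33,417.70
3 | $33,417.70 | $936.00 | $3,436.00 | $30,917.70
4 | $30,917.70 | $866.00 | $3,179.00 | $28,604.70
5 | $28,604.70 | $801.00 | $3,123.00 | $26,282.70
6 | $26,282.70 | $736.00 | $3,123.00 | $23,895.70
7 | $23,895.70 | $670.00 | $3,123.00 | $21,442.70
8 | $21,442.70 | $601.00 | $3,123.00 | $18,920.70
9 | $18,920.70 | $530.00 | $3,123.00 | $16,327.70
10 | $16,327.70 | $458.00 | $3,123.00 | $13,662.70
11 | $13,662.70 | $383.00 | $3,123.00 | $10,922.70
12 | $10,922.70 | $306.00 | $3,123.00 | $8,105.70
13 | $8,105.70 | $227.00 | $3,123.00 | $5,209.70
14 | $5,209.70 | $146.00 | $3,123.00 | $2,232.70
15 | $2,232.70 | $63.00 | $2,295.70 | $0.00
Total interest: $1,094.00 + $1,012.00 + $936.00 + $866.00 + $801.00 + $736.00 + $670.00 + $601.00 + $530.00 + $458.00 + $383.00 + $306.00 + $227.00 + $146.00 + $63.00 = $8,829.00

$8,829.00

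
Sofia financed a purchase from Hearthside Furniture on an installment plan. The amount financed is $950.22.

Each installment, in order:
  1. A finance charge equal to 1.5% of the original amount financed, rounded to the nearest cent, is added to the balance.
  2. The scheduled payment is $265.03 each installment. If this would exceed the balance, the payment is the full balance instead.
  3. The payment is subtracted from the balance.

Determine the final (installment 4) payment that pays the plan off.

# | Opening | Interest | Payment | End bal
1 | $950.22 | $14.25 | $265.03 | $699.44
2 | $699.44 | $14.25 | $265.03 | $448.66
3 | $448.66 | $14.25 | $265.03 | $197.88
4 | $197.88 | $14.25 | $212.13 | $0.00

$212.13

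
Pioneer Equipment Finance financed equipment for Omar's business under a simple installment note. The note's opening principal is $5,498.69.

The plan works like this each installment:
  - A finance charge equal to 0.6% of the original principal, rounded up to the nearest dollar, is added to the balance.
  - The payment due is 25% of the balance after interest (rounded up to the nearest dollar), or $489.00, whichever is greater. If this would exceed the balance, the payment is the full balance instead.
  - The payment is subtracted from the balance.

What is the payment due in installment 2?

Installment 1: opening $5,498.69; interest $33.00 → $5,531.69; payment $1,383.00; balance $4,148.69
Installment 2: opening $4,148.69; interest $33.00 → $4,181.69; payment $1,046.00; balance $3,135.69

$1,046.00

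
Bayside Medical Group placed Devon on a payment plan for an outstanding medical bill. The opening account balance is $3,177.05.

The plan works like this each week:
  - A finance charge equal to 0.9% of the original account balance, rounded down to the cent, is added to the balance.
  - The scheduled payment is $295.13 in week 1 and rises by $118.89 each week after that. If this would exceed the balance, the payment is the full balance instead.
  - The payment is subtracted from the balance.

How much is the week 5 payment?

# | Opening | Interest | Payment | End bal
1 | $3,177.05 | $28.59 | $295.13 | $2,910.51
2 | $2,910.51 | $28.59 | $414.02 | $2,525.08
3 | $2,525.08 | $28.59 | $532.91 | $2,020.76
4 | $2,020.76 | $28.59 | $651.80 | $1,397.55
5 | $1,397.55 | $28.59 | $770.69 | $655.45

$770.69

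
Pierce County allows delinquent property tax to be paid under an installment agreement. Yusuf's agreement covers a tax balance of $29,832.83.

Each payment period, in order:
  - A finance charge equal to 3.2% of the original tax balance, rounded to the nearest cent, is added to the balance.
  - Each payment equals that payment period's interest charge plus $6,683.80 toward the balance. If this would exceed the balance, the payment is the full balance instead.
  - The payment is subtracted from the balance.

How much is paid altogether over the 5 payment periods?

Payment period 1: $29,832.83 +$954.65 interest = $30,787.48; pay $7,638.45 → $23,149.03
Payment period 2: $23,149.03 +$954.65 interest = $24,103.68; pay $7,638.45 → $16,465.23
Payment period 3: $16,465.23 +$954.65 interest = $17,419.88; pay $7,638.45 → $9,781.43
Payment period 4: $9,781.43 +$954.65 interest = $10,736.08; pay $7,638.45 → $3,097.63
Payment period 5: $3,097.63 +$954.65 interest = $4,052.28; pay $4,052.28 → $0.00
Total paid: $34,606.08

$34,606.08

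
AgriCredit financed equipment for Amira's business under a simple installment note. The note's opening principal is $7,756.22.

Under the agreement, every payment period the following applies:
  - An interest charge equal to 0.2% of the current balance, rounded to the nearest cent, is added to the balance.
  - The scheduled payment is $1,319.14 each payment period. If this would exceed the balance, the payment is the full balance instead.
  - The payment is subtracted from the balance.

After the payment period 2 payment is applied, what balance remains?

$5,146.36

# | Opening | Interest | Payment | End bal
1 | $7,756.22 | $15.51 | $1,319.14 | $6,452.59
2 | $6,452.59 | $12.91 | $1,319.14 | $5,146.36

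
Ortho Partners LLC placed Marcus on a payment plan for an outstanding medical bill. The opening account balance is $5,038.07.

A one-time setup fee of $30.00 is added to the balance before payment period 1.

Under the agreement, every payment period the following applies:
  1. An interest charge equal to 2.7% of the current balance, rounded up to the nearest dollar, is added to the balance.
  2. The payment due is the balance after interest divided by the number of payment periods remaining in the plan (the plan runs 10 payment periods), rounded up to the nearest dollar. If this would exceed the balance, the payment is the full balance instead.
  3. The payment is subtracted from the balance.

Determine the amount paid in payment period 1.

$521.00

# | Opening | Interest | Payment | End bal
1 | $5,068.07 | $137.00 | $521.00 | $4,684.07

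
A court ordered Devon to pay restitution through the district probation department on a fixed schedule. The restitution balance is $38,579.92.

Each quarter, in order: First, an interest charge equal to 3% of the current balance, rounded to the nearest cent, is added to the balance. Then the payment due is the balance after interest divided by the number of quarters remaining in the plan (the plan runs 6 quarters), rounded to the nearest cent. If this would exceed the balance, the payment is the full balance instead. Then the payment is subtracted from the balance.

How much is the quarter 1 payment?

$6,622.89

Quarter 1: opening $38,579.92; interest $1,157.40 → $39,737.32; payment $6,622.89; balance $33,114.43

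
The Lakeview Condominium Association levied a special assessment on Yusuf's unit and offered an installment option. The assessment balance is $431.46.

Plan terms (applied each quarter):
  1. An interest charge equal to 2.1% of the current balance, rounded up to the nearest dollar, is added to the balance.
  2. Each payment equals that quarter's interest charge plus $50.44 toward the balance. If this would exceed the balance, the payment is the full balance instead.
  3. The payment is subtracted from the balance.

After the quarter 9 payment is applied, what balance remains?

$0.00

Quarter 1: opening $431.46; interest $10.00 → $441.46; payment $60.44; balance $381.02
Quarter 2: opening $381.02; interest $9.00 → $390.02; payment $59.44; balance $330.58
Quarter 3: opening $330.58; interest $7.00 → $337.58; payment $57.44; balance $280.14
Quarter 4: opening $280.14; interest $6.00 → $286.14; payment $56.44; balance $229.70
Quarter 5: opening $229.70; interest $5.00 → $234.70; payment $55.44; balance $179.26
Quarter 6: opening $179.26; interest $4.00 → $183.26; payment $54.44; balance $128.82
Quarter 7: opening $128.82; interest $3.00 → $131.82; payment $53.44; balance $78.38
Quarter 8: opening $78.38; interest $2.00 → $80.38; payment $52.44; balance $27.94
Quarter 9: opening $27.94; interest $1.00 → $28.94; payment $28.94; balance $0.00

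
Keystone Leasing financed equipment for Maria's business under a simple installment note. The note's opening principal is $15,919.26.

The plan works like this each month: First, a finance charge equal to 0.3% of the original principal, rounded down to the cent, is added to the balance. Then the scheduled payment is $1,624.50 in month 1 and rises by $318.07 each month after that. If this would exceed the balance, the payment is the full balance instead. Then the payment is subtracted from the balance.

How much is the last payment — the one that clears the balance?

$1,735.46

Month 1: opening $15,919.26; interest $47.75 → $15,967.01; payment $1,624.50; balance $14,342.51
Month 2: opening $14,342.51; interest $47.75 → $14,390.26; payment $1,942.57; balance $12,447.69
Month 3: opening $12,447.69; interest $47.75 → $12,495.44; payment $2,260.64; balance $10,234.80
Month 4: opening $10,234.80; interest $47.75 → $10,282.55; payment $2,578.71; balance $7,703.84
Month 5: opening $7,703.84; interest $47.75 → $7,751.59; payment $2,896.78; balance $4,854.81
Month 6: opening $4,854.81; interest $47.75 → $4,902.56; payment $3,214.85; balance $1,687.71
Month 7: opening $1,687.71; interest $47.75 → $1,735.46; payment $1,735.46; balance $0.00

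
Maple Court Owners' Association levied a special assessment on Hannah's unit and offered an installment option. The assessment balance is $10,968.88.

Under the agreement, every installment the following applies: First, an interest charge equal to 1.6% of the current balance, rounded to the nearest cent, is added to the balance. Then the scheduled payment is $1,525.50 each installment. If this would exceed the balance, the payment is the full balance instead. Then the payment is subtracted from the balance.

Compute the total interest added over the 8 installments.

Installment 1: $10,968.88 +$175.50 interest = $11,144.38; pay $1,525.50 → $9,618.88
Installment 2: $9,618.88 +$153.90 interest = $9,772.78; pay $1,525.50 → $8,247.28
Installment 3: $8,247.28 +$131.96 interest = $8,379.24; pay $1,525.50 → $6,853.74
Installment 4: $6,853.74 +$109.66 interest = $6,963.40; pay $1,525.50 → $5,437.90
Installment 5: $5,437.90 +$87.01 interest = $5,524.91; pay $1,525.50 → $3,999.41
Installment 6: $3,999.41 +$63.99 interest = $4,063.40; pay $1,525.50 → $2,537.90
Installment 7: $2,537.90 +$40.61 interest = $2,578.51; pay $1,525.50 → $1,053.01
Installment 8: $1,053.01 +$16.85 interest = $1,069.86; pay $1,069.86 → $0.00
Total interest: $175.50 + $153.90 + $131.96 + $109.66 + $87.01 + $63.99 + $40.61 + $16.85 = $779.48

$779.48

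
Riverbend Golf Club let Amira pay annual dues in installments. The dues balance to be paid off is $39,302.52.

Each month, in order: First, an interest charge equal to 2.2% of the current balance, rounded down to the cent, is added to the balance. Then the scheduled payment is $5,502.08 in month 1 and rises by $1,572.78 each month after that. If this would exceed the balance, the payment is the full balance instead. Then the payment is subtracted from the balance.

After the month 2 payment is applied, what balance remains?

$28,352.86

Month 1: $39,302.52 +$864.65 interest = $40,167.17; pay $5,502.08 → $34,665.09
Month 2: $34,665.09 +$762.63 interest = $35,427.72; pay $7,074.86 → $28,352.86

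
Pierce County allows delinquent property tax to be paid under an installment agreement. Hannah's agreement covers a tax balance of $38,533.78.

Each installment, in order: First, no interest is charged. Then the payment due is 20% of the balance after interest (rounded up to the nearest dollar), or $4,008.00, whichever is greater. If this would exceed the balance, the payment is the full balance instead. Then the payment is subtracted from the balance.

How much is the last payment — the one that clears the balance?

$3,695.78

# | Opening | Payment | End bal
1 | $38,533.78 | $7,707.00 | $30,826.78
2 | $30,826.78 | $6,166.00 | $24,660.78
3 | $24,660.78 | $4,933.00 | $19,727.78
4 | $19,727.78 | $4,008.00 | $15,719.78
5 | $15,719.78 | $4,008.00 | $11,711.78
6 | $11,711.78 | $4,008.00 | $7,703.78
7 | $7,703.78 | $4,008.00 | $3,695.78
8 | $3,695.78 | $3,695.78 | $0.00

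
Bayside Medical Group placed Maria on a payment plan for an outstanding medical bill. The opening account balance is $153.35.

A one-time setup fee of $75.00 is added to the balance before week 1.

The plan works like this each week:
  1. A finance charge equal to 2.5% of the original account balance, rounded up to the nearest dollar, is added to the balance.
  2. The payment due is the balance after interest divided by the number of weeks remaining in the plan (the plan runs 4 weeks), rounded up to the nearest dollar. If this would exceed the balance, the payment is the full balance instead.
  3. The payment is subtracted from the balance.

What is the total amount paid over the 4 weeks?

Week 1: $228.35 +$4.00 interest = $232.35; pay $59.00 → $173.35
Week 2: $173.35 +$4.00 interest = $177.35; pay $60.00 → $117.35
Week 3: $117.35 +$4.00 interest = $121.35; pay $61.00 → $60.35
Week 4: $60.35 +$4.00 interest = $64.35; pay $64.35 → $0.00
Total paid: $244.35

$244.35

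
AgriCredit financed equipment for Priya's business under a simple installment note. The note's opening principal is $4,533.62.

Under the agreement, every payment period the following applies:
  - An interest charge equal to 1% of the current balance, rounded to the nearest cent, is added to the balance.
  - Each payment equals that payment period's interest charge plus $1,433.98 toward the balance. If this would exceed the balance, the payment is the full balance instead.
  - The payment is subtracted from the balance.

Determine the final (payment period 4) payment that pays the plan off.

Payment period 1: $4,533.62 +$45.34 interest = $4,578.96; pay $1,479.32 → $3,099.64
Payment period 2: $3,099.64 +$31.00 interest = $3,130.64; pay $1,464.98 → $1,665.66
Payment period 3: $1,665.66 +$16.66 interest = $1,682.32; pay $1,450.64 → $231.68
Payment period 4: $231.68 +$2.32 interest = $234.00; pay $234.00 → $0.00

$234.00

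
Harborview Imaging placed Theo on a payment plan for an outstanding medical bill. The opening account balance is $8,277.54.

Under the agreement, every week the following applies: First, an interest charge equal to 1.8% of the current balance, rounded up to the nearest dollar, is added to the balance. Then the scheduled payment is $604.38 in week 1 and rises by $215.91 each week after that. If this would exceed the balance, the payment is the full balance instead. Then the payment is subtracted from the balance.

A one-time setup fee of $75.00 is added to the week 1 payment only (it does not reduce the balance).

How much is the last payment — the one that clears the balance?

Week 1: $8,277.54 +$149.00 interest = $8,426.54; pay $604.38 (+ $75.00 fee) → $7,822.16
Week 2: $7,822.16 +$141.00 interest = $7,963.16; pay $820.29 → $7,142.87
Week 3: $7,142.87 +$129.00 interest = $7,271.87; pay $1,036.20 → $6,235.67
Week 4: $6,235.67 +$113.00 interest = $6,348.67; pay $1,252.11 → $5,096.56
Week 5: $5,096.56 +$92.00 interest = $5,188.56; pay $1,468.02 → $3,720.54
Week 6: $3,720.54 +$67.00 interest = $3,787.54; pay $1,683.93 → $2,103.61
Week 7: $2,103.61 +$38.00 interest = $2,141.61; pay $1,899.84 → $241.77
Week 8: $241.77 +$5.00 interest = $246.77; pay $246.77 → $0.00

$246.77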